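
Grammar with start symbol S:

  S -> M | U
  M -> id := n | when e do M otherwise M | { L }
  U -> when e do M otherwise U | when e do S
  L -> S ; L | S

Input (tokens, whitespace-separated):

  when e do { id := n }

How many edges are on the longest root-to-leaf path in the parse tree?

[S [U when e do [S [M { [L [S [M id := n]]] }]]]]

7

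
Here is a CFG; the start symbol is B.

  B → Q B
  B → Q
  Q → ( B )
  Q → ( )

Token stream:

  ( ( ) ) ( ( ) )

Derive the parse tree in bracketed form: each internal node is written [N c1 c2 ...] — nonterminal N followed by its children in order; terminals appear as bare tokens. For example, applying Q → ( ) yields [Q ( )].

[B [Q ( [B [Q ( )]] )] [B [Q ( [B [Q ( )]] )]]]

B
Q B
( B ) B
( Q ) B
( ( ) ) B
( ( ) ) Q
( ( ) ) ( B )
( ( ) ) ( Q )
( ( ) ) ( ( ) )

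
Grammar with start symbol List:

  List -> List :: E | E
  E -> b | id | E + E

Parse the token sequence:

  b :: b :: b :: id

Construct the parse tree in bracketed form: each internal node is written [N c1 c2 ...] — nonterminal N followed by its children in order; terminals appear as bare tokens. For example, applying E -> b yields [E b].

[List [List [List [List [E b]] :: [E b]] :: [E b]] :: [E id]]

List
List :: E
List :: E :: E
List :: E :: E :: E
E :: E :: E :: E
b :: E :: E :: E
b :: b :: E :: E
b :: b :: b :: E
b :: b :: b :: id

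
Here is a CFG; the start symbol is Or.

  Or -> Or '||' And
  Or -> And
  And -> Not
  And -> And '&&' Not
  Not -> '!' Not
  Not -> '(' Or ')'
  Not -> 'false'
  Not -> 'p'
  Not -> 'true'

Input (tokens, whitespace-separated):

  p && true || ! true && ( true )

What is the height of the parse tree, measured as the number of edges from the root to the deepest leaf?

6

[Or [Or [And [And [Not p]] && [Not true]]] || [And [And [Not ! [Not true]]] && [Not ( [Or [And [Not true]]] )]]]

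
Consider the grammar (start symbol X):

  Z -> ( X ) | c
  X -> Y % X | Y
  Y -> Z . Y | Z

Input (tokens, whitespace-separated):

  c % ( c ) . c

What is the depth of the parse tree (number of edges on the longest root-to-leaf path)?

[X [Y [Z c]] % [X [Y [Z ( [X [Y [Z c]]] )] . [Y [Z c]]]]]

7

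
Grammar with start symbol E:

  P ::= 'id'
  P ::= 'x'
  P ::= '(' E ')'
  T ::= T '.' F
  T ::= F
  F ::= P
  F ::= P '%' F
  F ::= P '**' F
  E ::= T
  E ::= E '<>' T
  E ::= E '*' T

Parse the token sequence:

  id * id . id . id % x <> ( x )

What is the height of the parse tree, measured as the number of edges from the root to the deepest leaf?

[E [E [E [T [F [P id]]]] * [T [T [T [F [P id]]] . [F [P id]]] . [F [P id] % [F [P x]]]]] <> [T [F [P ( [E [T [F [P x]]]] )]]]]

8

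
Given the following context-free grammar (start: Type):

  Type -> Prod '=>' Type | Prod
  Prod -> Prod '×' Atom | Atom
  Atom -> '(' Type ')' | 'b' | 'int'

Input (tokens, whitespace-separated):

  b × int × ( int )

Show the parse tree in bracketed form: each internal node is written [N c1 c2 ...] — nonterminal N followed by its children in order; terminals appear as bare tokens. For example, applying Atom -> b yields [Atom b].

Type
Prod
Prod × Atom
Prod × Atom × Atom
Atom × Atom × Atom
b × Atom × Atom
b × int × Atom
b × int × ( Type )
b × int × ( Prod )
b × int × ( Atom )
b × int × ( int )

[Type [Prod [Prod [Prod [Atom b]] × [Atom int]] × [Atom ( [Type [Prod [Atom int]]] )]]]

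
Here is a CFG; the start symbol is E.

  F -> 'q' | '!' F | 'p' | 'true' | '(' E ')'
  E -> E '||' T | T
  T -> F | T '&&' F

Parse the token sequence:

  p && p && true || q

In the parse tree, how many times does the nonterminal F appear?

[E [E [T [T [T [F p]] && [F p]] && [F true]]] || [T [F q]]]

4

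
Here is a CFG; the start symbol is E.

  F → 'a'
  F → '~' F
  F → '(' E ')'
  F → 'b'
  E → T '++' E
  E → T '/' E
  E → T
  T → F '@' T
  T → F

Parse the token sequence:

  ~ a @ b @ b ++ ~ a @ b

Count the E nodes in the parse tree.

2

[E [T [F ~ [F a]] @ [T [F b] @ [T [F b]]]] ++ [E [T [F ~ [F a]] @ [T [F b]]]]]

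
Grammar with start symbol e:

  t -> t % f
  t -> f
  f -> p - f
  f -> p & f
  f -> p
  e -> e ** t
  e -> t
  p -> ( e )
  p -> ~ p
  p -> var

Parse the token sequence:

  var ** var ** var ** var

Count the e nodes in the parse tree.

4

[e [e [e [e [t [f [p var]]]] ** [t [f [p var]]]] ** [t [f [p var]]]] ** [t [f [p var]]]]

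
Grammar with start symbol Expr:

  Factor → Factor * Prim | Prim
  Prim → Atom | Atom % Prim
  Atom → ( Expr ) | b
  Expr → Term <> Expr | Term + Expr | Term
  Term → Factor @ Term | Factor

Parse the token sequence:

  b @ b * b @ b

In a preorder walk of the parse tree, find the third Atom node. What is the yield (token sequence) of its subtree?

[Expr [Term [Factor [Prim [Atom b]]] @ [Term [Factor [Factor [Prim [Atom b]]] * [Prim [Atom b]]] @ [Term [Factor [Prim [Atom b]]]]]]]

b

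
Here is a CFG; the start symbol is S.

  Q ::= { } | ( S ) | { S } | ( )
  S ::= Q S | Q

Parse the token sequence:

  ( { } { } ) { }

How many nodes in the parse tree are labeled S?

4

[S [Q ( [S [Q { }] [S [Q { }]]] )] [S [Q { }]]]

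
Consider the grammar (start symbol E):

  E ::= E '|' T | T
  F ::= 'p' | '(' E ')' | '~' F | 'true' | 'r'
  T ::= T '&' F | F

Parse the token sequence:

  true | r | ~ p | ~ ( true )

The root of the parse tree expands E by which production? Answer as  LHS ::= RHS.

E ::= E '|' T

[E [E [E [E [T [F true]]] | [T [F r]]] | [T [F ~ [F p]]]] | [T [F ~ [F ( [E [T [F true]]] )]]]]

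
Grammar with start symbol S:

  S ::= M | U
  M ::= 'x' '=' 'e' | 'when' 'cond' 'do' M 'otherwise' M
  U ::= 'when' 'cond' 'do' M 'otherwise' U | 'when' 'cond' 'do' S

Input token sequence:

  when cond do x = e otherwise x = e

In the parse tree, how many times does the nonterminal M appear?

[S [M when cond do [M x = e] otherwise [M x = e]]]

3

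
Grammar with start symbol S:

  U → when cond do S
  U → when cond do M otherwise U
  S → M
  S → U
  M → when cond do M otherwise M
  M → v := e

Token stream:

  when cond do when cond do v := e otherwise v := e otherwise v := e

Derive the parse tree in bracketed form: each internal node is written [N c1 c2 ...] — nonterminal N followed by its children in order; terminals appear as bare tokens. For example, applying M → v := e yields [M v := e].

S
M
when cond do M otherwise M
when cond do when cond do M otherwise M otherwise M
when cond do when cond do v := e otherwise M otherwise M
when cond do when cond do v := e otherwise v := e otherwise M
when cond do when cond do v := e otherwise v := e otherwise v := e

[S [M when cond do [M when cond do [M v := e] otherwise [M v := e]] otherwise [M v := e]]]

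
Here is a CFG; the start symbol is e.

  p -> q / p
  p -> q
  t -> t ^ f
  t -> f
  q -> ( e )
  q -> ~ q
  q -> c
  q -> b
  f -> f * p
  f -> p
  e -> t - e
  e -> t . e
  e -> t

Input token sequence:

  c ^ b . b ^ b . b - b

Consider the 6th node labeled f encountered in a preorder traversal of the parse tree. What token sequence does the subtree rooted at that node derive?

[e [t [t [f [p [q c]]]] ^ [f [p [q b]]]] . [e [t [t [f [p [q b]]]] ^ [f [p [q b]]]] . [e [t [f [p [q b]]]] - [e [t [f [p [q b]]]]]]]]

b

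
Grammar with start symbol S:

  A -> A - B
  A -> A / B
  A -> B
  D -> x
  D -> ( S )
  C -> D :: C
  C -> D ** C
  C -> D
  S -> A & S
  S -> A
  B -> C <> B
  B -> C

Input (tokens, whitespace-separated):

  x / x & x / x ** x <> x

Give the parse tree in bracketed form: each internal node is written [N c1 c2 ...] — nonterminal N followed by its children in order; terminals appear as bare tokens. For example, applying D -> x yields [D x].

[S [A [A [B [C [D x]]]] / [B [C [D x]]]] & [S [A [A [B [C [D x]]]] / [B [C [D x] ** [C [D x]]] <> [B [C [D x]]]]]]]

S
A & S
A / B & S
B / B & S
C / B & S
D / B & S
x / B & S
x / C & S
x / D & S
x / x & S
x / x & A
x / x & A / B
x / x & B / B
x / x & C / B
x / x & D / B
x / x & x / B
x / x & x / C <> B
x / x & x / D ** C <> B
x / x & x / x ** C <> B
x / x & x / x ** D <> B
x / x & x / x ** x <> B
x / x & x / x ** x <> C
x / x & x / x ** x <> D
x / x & x / x ** x <> x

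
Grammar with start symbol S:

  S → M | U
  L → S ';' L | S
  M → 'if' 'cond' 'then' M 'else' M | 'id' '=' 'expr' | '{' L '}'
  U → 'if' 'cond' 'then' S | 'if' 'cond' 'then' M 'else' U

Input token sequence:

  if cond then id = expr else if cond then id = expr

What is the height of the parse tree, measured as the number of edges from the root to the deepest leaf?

[S [U if cond then [M id = expr] else [U if cond then [S [M id = expr]]]]]

5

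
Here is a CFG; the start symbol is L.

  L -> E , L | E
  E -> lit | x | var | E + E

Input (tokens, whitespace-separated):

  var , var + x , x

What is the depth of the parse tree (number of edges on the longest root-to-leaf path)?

4

[L [E var] , [L [E [E var] + [E x]] , [L [E x]]]]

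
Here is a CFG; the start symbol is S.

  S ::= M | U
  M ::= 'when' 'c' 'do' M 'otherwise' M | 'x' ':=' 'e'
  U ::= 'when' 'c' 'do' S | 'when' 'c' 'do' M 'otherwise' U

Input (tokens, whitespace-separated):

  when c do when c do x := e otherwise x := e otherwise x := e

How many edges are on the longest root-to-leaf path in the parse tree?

4

[S [M when c do [M when c do [M x := e] otherwise [M x := e]] otherwise [M x := e]]]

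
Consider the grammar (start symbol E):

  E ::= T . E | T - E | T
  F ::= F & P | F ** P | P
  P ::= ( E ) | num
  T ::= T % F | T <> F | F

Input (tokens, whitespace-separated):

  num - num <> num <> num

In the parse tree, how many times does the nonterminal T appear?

4

[E [T [F [P num]]] - [E [T [T [T [F [P num]]] <> [F [P num]]] <> [F [P num]]]]]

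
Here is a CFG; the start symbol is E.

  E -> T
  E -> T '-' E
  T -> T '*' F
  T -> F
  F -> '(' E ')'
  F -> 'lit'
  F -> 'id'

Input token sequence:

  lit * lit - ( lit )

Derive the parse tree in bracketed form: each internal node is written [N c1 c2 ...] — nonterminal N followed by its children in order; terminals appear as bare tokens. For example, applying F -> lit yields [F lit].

E
T - E
T * F - E
F * F - E
lit * F - E
lit * lit - E
lit * lit - T
lit * lit - F
lit * lit - ( E )
lit * lit - ( T )
lit * lit - ( F )
lit * lit - ( lit )

[E [T [T [F lit]] * [F lit]] - [E [T [F ( [E [T [F lit]]] )]]]]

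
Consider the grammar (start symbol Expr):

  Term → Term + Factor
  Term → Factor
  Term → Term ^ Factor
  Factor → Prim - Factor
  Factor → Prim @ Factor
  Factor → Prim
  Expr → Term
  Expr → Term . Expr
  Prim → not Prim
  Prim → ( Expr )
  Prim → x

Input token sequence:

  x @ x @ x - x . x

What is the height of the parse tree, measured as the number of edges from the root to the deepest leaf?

[Expr [Term [Factor [Prim x] @ [Factor [Prim x] @ [Factor [Prim x] - [Factor [Prim x]]]]]] . [Expr [Term [Factor [Prim x]]]]]

7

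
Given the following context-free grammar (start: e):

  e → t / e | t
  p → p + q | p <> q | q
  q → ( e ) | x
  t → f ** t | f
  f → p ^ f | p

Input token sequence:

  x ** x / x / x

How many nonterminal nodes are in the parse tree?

19

[e [t [f [p [q x]]] ** [t [f [p [q x]]]]] / [e [t [f [p [q x]]]] / [e [t [f [p [q x]]]]]]]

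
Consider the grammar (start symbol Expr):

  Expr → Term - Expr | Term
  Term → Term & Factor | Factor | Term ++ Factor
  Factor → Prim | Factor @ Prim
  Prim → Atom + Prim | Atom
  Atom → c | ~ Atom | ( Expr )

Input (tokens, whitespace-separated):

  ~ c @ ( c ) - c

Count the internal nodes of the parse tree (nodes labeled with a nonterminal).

[Expr [Term [Factor [Factor [Prim [Atom ~ [Atom c]]]] @ [Prim [Atom ( [Expr [Term [Factor [Prim [Atom c]]]]] )]]]] - [Expr [Term [Factor [Prim [Atom c]]]]]]

19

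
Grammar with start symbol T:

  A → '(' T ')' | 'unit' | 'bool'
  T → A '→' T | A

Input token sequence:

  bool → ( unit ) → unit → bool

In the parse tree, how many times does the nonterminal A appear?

5

[T [A bool] → [T [A ( [T [A unit]] )] → [T [A unit] → [T [A bool]]]]]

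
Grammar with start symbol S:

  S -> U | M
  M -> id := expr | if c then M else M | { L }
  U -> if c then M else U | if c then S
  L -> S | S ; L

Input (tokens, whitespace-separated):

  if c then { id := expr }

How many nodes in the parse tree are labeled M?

[S [U if c then [S [M { [L [S [M id := expr]]] }]]]]

2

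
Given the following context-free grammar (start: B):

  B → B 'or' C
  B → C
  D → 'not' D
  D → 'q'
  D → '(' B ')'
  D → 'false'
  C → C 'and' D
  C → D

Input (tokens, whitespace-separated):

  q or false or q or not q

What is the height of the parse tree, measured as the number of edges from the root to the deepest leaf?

[B [B [B [B [C [D q]]] or [C [D false]]] or [C [D q]]] or [C [D not [D q]]]]

6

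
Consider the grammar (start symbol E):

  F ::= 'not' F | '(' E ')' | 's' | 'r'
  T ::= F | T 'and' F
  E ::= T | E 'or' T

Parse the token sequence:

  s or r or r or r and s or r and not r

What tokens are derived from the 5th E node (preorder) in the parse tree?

[E [E [E [E [E [T [F s]]] or [T [F r]]] or [T [F r]]] or [T [T [F r]] and [F s]]] or [T [T [F r]] and [F not [F r]]]]

s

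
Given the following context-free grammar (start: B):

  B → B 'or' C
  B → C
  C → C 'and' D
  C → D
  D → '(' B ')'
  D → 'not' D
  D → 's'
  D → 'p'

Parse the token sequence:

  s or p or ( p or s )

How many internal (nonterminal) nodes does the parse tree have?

[B [B [B [C [D s]]] or [C [D p]]] or [C [D ( [B [B [C [D p]]] or [C [D s]]] )]]]

15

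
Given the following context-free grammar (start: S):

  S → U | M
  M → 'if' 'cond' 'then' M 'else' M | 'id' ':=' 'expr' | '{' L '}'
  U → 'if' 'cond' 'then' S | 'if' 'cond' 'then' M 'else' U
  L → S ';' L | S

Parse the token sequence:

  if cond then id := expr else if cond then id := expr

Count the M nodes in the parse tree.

2

[S [U if cond then [M id := expr] else [U if cond then [S [M id := expr]]]]]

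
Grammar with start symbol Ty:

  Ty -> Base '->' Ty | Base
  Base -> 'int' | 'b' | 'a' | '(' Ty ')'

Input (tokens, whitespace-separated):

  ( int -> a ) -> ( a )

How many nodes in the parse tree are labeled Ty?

[Ty [Base ( [Ty [Base int] -> [Ty [Base a]]] )] -> [Ty [Base ( [Ty [Base a]] )]]]

5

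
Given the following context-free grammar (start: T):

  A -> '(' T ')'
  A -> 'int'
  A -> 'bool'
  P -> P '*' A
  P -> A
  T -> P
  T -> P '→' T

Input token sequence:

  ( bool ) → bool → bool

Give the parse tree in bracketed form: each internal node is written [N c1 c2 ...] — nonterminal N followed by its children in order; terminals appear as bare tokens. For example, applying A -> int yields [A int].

T
P → T
A → T
( T ) → T
( P ) → T
( A ) → T
( bool ) → T
( bool ) → P → T
( bool ) → A → T
( bool ) → bool → T
( bool ) → bool → P
( bool ) → bool → A
( bool ) → bool → bool

[T [P [A ( [T [P [A bool]]] )]] → [T [P [A bool]] → [T [P [A bool]]]]]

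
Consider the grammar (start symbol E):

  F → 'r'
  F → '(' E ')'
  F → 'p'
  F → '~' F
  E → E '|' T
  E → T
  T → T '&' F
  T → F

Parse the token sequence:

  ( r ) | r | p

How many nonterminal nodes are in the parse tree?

12

[E [E [E [T [F ( [E [T [F r]]] )]]] | [T [F r]]] | [T [F p]]]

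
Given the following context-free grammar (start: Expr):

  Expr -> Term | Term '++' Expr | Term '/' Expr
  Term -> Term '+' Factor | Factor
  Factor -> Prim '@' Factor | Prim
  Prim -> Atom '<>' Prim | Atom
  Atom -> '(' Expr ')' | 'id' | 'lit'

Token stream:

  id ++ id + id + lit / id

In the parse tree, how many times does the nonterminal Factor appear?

5

[Expr [Term [Factor [Prim [Atom id]]]] ++ [Expr [Term [Term [Term [Factor [Prim [Atom id]]]] + [Factor [Prim [Atom id]]]] + [Factor [Prim [Atom lit]]]] / [Expr [Term [Factor [Prim [Atom id]]]]]]]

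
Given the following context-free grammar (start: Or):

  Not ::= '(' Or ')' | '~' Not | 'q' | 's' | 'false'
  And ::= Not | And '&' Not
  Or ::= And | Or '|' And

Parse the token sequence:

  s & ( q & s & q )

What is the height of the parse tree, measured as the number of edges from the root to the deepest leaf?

8

[Or [And [And [Not s]] & [Not ( [Or [And [And [And [Not q]] & [Not s]] & [Not q]]] )]]]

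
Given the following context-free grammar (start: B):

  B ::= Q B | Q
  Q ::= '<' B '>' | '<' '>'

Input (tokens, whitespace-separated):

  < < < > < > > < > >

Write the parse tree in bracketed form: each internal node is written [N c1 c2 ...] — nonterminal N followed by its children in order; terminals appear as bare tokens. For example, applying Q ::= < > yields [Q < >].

[B [Q < [B [Q < [B [Q < >] [B [Q < >]]] >] [B [Q < >]]] >]]

B
Q
< B >
< Q B >
< < B > B >
< < Q B > B >
< < < > B > B >
< < < > Q > B >
< < < > < > > B >
< < < > < > > Q >
< < < > < > > < > >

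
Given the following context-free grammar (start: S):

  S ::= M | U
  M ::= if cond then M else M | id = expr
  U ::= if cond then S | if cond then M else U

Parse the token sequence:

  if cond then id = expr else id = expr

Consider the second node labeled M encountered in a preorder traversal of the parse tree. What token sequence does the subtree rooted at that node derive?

id = expr

[S [M if cond then [M id = expr] else [M id = expr]]]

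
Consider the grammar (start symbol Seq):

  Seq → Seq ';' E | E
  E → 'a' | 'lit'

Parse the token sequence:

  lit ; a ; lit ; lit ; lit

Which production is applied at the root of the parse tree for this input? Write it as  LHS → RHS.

[Seq [Seq [Seq [Seq [Seq [E lit]] ; [E a]] ; [E lit]] ; [E lit]] ; [E lit]]

Seq → Seq ';' E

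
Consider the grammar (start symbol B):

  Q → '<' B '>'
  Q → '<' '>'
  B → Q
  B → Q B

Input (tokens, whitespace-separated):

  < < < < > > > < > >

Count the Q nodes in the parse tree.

[B [Q < [B [Q < [B [Q < [B [Q < >]] >]] >] [B [Q < >]]] >]]

5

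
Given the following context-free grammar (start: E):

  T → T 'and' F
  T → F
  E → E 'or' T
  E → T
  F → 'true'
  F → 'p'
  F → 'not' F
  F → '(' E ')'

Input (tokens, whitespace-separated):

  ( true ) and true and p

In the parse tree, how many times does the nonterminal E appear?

[E [T [T [T [F ( [E [T [F true]]] )]] and [F true]] and [F p]]]

2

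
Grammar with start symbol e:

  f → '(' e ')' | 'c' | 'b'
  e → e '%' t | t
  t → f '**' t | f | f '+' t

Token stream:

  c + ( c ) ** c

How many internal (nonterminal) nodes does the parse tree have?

[e [t [f c] + [t [f ( [e [t [f c]]] )] ** [t [f c]]]]]

10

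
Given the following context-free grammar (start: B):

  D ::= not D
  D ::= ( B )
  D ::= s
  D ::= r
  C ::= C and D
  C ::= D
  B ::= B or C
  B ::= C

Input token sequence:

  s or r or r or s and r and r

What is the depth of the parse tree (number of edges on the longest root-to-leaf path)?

6

[B [B [B [B [C [D s]]] or [C [D r]]] or [C [D r]]] or [C [C [C [D s]] and [D r]] and [D r]]]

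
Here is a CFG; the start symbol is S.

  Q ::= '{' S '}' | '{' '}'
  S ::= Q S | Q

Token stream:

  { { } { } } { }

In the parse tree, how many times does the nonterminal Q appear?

[S [Q { [S [Q { }] [S [Q { }]]] }] [S [Q { }]]]

4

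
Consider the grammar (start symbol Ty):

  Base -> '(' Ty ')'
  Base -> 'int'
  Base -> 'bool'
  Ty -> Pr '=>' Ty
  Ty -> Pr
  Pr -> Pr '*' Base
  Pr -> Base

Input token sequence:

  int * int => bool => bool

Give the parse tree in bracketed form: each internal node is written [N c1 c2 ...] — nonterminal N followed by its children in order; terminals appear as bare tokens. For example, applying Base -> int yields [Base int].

[Ty [Pr [Pr [Base int]] * [Base int]] => [Ty [Pr [Base bool]] => [Ty [Pr [Base bool]]]]]

Ty
Pr => Ty
Pr * Base => Ty
Base * Base => Ty
int * Base => Ty
int * int => Ty
int * int => Pr => Ty
int * int => Base => Ty
int * int => bool => Ty
int * int => bool => Pr
int * int => bool => Base
int * int => bool => bool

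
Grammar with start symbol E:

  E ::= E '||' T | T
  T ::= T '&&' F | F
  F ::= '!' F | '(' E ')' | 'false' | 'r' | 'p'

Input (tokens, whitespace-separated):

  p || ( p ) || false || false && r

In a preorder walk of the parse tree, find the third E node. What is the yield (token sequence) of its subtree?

[E [E [E [E [T [F p]]] || [T [F ( [E [T [F p]]] )]]] || [T [F false]]] || [T [T [F false]] && [F r]]]

p || ( p )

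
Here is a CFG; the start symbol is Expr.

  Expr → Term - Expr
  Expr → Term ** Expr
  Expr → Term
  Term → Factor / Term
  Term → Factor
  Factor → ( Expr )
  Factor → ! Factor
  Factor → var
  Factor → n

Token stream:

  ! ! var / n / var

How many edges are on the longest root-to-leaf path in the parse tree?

5

[Expr [Term [Factor ! [Factor ! [Factor var]]] / [Term [Factor n] / [Term [Factor var]]]]]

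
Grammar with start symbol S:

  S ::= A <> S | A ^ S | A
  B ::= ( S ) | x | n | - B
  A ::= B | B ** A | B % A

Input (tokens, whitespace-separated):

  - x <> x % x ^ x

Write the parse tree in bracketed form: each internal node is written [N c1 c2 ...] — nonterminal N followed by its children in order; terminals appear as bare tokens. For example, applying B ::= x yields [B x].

[S [A [B - [B x]]] <> [S [A [B x] % [A [B x]]] ^ [S [A [B x]]]]]

S
A <> S
B <> S
- B <> S
- x <> S
- x <> A ^ S
- x <> B % A ^ S
- x <> x % A ^ S
- x <> x % B ^ S
- x <> x % x ^ S
- x <> x % x ^ A
- x <> x % x ^ B
- x <> x % x ^ x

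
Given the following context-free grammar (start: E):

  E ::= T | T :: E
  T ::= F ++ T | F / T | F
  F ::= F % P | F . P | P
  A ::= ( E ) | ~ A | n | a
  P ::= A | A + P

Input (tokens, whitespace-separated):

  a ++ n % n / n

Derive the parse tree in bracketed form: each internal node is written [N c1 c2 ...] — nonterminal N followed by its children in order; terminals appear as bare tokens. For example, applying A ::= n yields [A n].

E
T
F ++ T
P ++ T
A ++ T
a ++ T
a ++ F / T
a ++ F % P / T
a ++ P % P / T
a ++ A % P / T
a ++ n % P / T
a ++ n % A / T
a ++ n % n / T
a ++ n % n / F
a ++ n % n / P
a ++ n % n / A
a ++ n % n / n

[E [T [F [P [A a]]] ++ [T [F [F [P [A n]]] % [P [A n]]] / [T [F [P [A n]]]]]]]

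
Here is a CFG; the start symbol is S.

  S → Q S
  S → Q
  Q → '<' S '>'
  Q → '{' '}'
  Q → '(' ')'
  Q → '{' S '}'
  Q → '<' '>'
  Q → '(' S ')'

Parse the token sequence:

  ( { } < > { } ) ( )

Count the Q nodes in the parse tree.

5

[S [Q ( [S [Q { }] [S [Q < >] [S [Q { }]]]] )] [S [Q ( )]]]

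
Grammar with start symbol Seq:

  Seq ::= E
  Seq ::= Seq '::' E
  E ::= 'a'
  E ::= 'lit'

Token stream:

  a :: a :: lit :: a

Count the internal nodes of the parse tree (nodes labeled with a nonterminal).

8

[Seq [Seq [Seq [Seq [E a]] :: [E a]] :: [E lit]] :: [E a]]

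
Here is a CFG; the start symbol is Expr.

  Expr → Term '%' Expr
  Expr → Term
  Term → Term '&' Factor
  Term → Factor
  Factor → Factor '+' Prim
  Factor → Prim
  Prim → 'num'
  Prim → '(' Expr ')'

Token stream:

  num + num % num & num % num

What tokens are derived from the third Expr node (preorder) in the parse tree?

[Expr [Term [Factor [Factor [Prim num]] + [Prim num]]] % [Expr [Term [Term [Factor [Prim num]]] & [Factor [Prim num]]] % [Expr [Term [Factor [Prim num]]]]]]

num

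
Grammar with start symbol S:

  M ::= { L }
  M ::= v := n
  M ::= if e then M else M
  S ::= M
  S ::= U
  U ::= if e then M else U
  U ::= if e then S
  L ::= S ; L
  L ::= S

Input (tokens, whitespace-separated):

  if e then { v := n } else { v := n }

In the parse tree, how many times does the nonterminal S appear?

3

[S [M if e then [M { [L [S [M v := n]]] }] else [M { [L [S [M v := n]]] }]]]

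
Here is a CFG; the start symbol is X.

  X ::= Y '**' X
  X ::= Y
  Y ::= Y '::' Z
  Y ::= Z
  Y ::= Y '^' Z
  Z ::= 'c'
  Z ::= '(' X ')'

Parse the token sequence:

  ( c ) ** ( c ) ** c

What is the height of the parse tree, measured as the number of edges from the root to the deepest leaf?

7

[X [Y [Z ( [X [Y [Z c]]] )]] ** [X [Y [Z ( [X [Y [Z c]]] )]] ** [X [Y [Z c]]]]]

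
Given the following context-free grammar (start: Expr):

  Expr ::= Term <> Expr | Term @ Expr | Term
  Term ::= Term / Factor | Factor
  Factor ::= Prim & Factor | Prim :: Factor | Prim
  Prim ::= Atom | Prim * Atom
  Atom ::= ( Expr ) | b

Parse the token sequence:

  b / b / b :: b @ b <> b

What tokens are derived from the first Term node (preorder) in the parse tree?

[Expr [Term [Term [Term [Factor [Prim [Atom b]]]] / [Factor [Prim [Atom b]]]] / [Factor [Prim [Atom b]] :: [Factor [Prim [Atom b]]]]] @ [Expr [Term [Factor [Prim [Atom b]]]] <> [Expr [Term [Factor [Prim [Atom b]]]]]]]

b / b / b :: b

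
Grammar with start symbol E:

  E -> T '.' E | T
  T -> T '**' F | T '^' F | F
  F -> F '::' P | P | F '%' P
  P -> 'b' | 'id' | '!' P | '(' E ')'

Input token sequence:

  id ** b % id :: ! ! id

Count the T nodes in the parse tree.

[E [T [T [F [P id]]] ** [F [F [F [P b]] % [P id]] :: [P ! [P ! [P id]]]]]]

2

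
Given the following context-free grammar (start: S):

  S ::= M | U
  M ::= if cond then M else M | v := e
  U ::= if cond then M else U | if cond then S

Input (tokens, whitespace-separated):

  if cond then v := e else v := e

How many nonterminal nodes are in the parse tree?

4

[S [M if cond then [M v := e] else [M v := e]]]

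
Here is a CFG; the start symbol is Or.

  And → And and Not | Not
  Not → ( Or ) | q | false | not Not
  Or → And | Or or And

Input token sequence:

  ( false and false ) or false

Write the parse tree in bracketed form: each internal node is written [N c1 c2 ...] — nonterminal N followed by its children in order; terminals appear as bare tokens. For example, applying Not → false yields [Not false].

Or
Or or And
And or And
Not or And
( Or ) or And
( And ) or And
( And and Not ) or And
( Not and Not ) or And
( false and Not ) or And
( false and false ) or And
( false and false ) or Not
( false and false ) or false

[Or [Or [And [Not ( [Or [And [And [Not false]] and [Not false]]] )]]] or [And [Not false]]]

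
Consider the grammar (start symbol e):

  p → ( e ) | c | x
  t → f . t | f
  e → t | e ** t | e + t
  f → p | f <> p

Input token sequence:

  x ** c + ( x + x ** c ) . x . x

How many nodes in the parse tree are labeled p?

[e [e [e [t [f [p x]]]] ** [t [f [p c]]]] + [t [f [p ( [e [e [e [t [f [p x]]]] + [t [f [p x]]]] ** [t [f [p c]]]] )]] . [t [f [p x]] . [t [f [p x]]]]]]

8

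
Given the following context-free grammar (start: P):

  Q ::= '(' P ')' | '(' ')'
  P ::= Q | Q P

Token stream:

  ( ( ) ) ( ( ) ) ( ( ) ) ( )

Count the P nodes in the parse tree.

7

[P [Q ( [P [Q ( )]] )] [P [Q ( [P [Q ( )]] )] [P [Q ( [P [Q ( )]] )] [P [Q ( )]]]]]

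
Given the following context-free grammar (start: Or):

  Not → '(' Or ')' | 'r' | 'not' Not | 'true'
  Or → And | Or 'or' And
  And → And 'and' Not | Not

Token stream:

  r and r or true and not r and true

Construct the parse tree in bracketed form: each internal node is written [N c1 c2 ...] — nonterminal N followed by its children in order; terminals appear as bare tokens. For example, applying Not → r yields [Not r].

Or
Or or And
And or And
And and Not or And
Not and Not or And
r and Not or And
r and r or And
r and r or And and Not
r and r or And and Not and Not
r and r or Not and Not and Not
r and r or true and Not and Not
r and r or true and not Not and Not
r and r or true and not r and Not
r and r or true and not r and true

[Or [Or [And [And [Not r]] and [Not r]]] or [And [And [And [Not true]] and [Not not [Not r]]] and [Not true]]]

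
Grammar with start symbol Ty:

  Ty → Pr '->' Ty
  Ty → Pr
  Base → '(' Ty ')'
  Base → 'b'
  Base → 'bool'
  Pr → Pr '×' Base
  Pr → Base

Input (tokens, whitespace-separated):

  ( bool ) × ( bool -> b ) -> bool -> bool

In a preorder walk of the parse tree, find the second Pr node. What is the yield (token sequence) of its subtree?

( bool )

[Ty [Pr [Pr [Base ( [Ty [Pr [Base bool]]] )]] × [Base ( [Ty [Pr [Base bool]] -> [Ty [Pr [Base b]]]] )]] -> [Ty [Pr [Base bool]] -> [Ty [Pr [Base bool]]]]]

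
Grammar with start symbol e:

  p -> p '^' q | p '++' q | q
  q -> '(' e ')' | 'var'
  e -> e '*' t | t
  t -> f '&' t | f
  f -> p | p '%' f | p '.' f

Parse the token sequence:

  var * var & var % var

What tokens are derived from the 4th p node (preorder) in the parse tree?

var

[e [e [t [f [p [q var]]]]] * [t [f [p [q var]]] & [t [f [p [q var]] % [f [p [q var]]]]]]]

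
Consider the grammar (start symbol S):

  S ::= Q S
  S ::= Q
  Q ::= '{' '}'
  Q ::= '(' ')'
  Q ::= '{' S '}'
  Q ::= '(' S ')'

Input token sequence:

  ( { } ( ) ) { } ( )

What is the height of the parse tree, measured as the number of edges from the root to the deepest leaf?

[S [Q ( [S [Q { }] [S [Q ( )]]] )] [S [Q { }] [S [Q ( )]]]]

5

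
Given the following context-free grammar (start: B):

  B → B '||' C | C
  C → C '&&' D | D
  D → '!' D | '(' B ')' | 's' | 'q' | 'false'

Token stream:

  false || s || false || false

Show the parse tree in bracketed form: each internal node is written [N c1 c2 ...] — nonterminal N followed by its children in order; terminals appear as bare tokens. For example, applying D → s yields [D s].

[B [B [B [B [C [D false]]] || [C [D s]]] || [C [D false]]] || [C [D false]]]

B
B || C
B || C || C
B || C || C || C
C || C || C || C
D || C || C || C
false || C || C || C
false || D || C || C
false || s || C || C
false || s || D || C
false || s || false || C
false || s || false || D
false || s || false || false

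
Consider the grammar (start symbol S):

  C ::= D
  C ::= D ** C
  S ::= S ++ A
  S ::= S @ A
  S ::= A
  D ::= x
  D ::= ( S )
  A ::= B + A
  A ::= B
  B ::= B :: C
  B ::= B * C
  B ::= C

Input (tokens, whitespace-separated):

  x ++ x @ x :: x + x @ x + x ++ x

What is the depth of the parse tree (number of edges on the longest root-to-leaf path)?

9

[S [S [S [S [S [A [B [C [D x]]]]] ++ [A [B [C [D x]]]]] @ [A [B [B [C [D x]]] :: [C [D x]]] + [A [B [C [D x]]]]]] @ [A [B [C [D x]]] + [A [B [C [D x]]]]]] ++ [A [B [C [D x]]]]]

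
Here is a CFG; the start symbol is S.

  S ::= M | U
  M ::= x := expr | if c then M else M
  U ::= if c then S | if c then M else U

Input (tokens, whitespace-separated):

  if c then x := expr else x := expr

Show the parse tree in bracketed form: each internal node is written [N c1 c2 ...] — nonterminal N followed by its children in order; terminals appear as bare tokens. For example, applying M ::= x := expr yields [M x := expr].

[S [M if c then [M x := expr] else [M x := expr]]]

S
M
if c then M else M
if c then x := expr else M
if c then x := expr else x := expr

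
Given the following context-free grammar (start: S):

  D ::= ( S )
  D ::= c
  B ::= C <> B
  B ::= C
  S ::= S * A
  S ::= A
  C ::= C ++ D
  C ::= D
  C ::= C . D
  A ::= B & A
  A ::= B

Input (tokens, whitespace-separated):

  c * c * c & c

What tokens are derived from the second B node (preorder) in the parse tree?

[S [S [S [A [B [C [D c]]]]] * [A [B [C [D c]]]]] * [A [B [C [D c]]] & [A [B [C [D c]]]]]]

c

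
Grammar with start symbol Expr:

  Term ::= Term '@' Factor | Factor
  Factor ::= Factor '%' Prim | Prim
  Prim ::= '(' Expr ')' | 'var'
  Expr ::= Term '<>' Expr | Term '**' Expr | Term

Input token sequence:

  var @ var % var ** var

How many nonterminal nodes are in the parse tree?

[Expr [Term [Term [Factor [Prim var]]] @ [Factor [Factor [Prim var]] % [Prim var]]] ** [Expr [Term [Factor [Prim var]]]]]

13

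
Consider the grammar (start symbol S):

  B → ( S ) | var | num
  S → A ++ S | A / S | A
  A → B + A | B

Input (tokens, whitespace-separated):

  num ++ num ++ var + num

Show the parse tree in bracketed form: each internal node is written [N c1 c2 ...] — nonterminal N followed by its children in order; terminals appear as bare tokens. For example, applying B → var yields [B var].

S
A ++ S
B ++ S
num ++ S
num ++ A ++ S
num ++ B ++ S
num ++ num ++ S
num ++ num ++ A
num ++ num ++ B + A
num ++ num ++ var + A
num ++ num ++ var + B
num ++ num ++ var + num

[S [A [B num]] ++ [S [A [B num]] ++ [S [A [B var] + [A [B num]]]]]]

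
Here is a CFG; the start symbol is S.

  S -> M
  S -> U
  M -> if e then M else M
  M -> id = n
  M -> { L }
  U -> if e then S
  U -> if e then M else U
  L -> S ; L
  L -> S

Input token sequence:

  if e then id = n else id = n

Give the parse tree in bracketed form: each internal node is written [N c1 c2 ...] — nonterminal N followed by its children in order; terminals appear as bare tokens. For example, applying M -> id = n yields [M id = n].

[S [M if e then [M id = n] else [M id = n]]]

S
M
if e then M else M
if e then id = n else M
if e then id = n else id = n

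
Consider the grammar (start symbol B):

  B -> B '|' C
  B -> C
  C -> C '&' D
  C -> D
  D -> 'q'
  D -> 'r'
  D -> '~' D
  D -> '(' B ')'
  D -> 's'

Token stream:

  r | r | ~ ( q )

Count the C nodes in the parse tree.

4

[B [B [B [C [D r]]] | [C [D r]]] | [C [D ~ [D ( [B [C [D q]]] )]]]]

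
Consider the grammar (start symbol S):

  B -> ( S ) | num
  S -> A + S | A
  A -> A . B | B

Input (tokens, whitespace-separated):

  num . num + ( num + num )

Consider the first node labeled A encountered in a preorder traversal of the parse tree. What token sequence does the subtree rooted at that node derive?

[S [A [A [B num]] . [B num]] + [S [A [B ( [S [A [B num]] + [S [A [B num]]]] )]]]]

num . num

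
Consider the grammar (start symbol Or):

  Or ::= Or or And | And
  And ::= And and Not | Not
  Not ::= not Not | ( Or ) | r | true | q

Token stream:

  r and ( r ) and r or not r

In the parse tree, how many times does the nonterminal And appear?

5

[Or [Or [And [And [And [Not r]] and [Not ( [Or [And [Not r]]] )]] and [Not r]]] or [And [Not not [Not r]]]]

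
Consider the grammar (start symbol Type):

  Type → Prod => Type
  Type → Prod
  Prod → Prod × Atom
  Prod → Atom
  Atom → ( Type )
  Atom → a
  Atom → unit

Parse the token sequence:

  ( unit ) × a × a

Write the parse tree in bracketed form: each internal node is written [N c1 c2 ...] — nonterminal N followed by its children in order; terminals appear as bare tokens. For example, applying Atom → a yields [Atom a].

[Type [Prod [Prod [Prod [Atom ( [Type [Prod [Atom unit]]] )]] × [Atom a]] × [Atom a]]]

Type
Prod
Prod × Atom
Prod × Atom × Atom
Atom × Atom × Atom
( Type ) × Atom × Atom
( Prod ) × Atom × Atom
( Atom ) × Atom × Atom
( unit ) × Atom × Atom
( unit ) × a × Atom
( unit ) × a × a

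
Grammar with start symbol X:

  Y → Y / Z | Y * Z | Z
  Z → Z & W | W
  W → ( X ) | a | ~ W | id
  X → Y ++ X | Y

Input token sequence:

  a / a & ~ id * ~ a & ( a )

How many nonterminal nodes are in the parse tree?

20

[X [Y [Y [Y [Z [W a]]] / [Z [Z [W a]] & [W ~ [W id]]]] * [Z [Z [W ~ [W a]]] & [W ( [X [Y [Z [W a]]]] )]]]]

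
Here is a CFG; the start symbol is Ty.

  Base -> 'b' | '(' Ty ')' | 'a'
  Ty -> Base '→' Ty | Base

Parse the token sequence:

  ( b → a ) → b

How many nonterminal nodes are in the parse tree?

8

[Ty [Base ( [Ty [Base b] → [Ty [Base a]]] )] → [Ty [Base b]]]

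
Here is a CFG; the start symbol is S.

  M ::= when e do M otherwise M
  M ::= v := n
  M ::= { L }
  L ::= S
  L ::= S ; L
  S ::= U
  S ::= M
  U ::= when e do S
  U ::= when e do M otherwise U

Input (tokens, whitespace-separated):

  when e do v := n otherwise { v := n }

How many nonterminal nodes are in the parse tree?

7

[S [M when e do [M v := n] otherwise [M { [L [S [M v := n]]] }]]]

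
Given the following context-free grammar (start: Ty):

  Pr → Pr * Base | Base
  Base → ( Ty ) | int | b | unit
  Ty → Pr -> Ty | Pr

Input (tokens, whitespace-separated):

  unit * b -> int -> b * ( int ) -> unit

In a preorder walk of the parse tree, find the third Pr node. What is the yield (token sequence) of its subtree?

int

[Ty [Pr [Pr [Base unit]] * [Base b]] -> [Ty [Pr [Base int]] -> [Ty [Pr [Pr [Base b]] * [Base ( [Ty [Pr [Base int]]] )]] -> [Ty [Pr [Base unit]]]]]]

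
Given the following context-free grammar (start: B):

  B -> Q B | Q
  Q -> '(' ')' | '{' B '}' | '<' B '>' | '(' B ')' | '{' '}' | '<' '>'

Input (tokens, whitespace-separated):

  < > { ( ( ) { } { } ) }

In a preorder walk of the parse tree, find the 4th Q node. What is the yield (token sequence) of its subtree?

( )

[B [Q < >] [B [Q { [B [Q ( [B [Q ( )] [B [Q { }] [B [Q { }]]]] )]] }]]]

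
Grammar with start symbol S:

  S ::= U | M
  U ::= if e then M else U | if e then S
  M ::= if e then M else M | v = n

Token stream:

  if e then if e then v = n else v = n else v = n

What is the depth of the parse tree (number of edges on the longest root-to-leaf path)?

[S [M if e then [M if e then [M v = n] else [M v = n]] else [M v = n]]]

4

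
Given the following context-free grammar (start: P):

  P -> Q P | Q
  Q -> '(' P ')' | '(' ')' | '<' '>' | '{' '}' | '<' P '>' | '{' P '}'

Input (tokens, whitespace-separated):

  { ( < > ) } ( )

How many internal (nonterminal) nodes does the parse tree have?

[P [Q { [P [Q ( [P [Q < >]] )]] }] [P [Q ( )]]]

8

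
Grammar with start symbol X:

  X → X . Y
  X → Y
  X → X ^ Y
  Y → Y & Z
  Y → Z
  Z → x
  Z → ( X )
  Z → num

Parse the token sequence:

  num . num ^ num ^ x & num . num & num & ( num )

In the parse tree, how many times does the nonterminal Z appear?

9

[X [X [X [X [X [Y [Z num]]] . [Y [Z num]]] ^ [Y [Z num]]] ^ [Y [Y [Z x]] & [Z num]]] . [Y [Y [Y [Z num]] & [Z num]] & [Z ( [X [Y [Z num]]] )]]]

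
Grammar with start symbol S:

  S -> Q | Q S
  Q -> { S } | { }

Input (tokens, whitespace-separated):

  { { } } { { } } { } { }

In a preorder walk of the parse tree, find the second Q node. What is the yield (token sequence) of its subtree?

{ }

[S [Q { [S [Q { }]] }] [S [Q { [S [Q { }]] }] [S [Q { }] [S [Q { }]]]]]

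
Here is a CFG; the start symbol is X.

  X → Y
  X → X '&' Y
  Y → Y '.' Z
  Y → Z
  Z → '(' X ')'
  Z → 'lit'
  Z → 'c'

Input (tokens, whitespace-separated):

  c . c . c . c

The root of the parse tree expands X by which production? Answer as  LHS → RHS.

[X [Y [Y [Y [Y [Z c]] . [Z c]] . [Z c]] . [Z c]]]

X → Y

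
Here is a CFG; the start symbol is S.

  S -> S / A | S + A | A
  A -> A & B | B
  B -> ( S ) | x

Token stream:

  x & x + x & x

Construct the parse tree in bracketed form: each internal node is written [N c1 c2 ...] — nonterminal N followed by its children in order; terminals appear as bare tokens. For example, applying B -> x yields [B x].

[S [S [A [A [B x]] & [B x]]] + [A [A [B x]] & [B x]]]

S
S + A
A + A
A & B + A
B & B + A
x & B + A
x & x + A
x & x + A & B
x & x + B & B
x & x + x & B
x & x + x & x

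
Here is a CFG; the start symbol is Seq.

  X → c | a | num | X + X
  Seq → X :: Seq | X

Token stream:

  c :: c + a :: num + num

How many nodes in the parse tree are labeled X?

[Seq [X c] :: [Seq [X [X c] + [X a]] :: [Seq [X [X num] + [X num]]]]]

7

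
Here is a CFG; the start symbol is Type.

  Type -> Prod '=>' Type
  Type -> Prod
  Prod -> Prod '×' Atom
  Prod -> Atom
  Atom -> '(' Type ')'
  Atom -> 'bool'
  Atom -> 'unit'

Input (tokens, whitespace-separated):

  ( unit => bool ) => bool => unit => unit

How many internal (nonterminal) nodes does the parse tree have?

[Type [Prod [Atom ( [Type [Prod [Atom unit]] => [Type [Prod [Atom bool]]]] )]] => [Type [Prod [Atom bool]] => [Type [Prod [Atom unit]] => [Type [Prod [Atom unit]]]]]]

18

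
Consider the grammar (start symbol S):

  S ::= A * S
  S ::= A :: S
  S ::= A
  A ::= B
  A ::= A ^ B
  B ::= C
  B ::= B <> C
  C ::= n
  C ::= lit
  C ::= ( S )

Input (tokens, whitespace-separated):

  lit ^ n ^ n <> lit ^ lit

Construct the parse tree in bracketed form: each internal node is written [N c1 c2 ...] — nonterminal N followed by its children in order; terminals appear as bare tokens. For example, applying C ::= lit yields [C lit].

S
A
A ^ B
A ^ B ^ B
A ^ B ^ B ^ B
B ^ B ^ B ^ B
C ^ B ^ B ^ B
lit ^ B ^ B ^ B
lit ^ C ^ B ^ B
lit ^ n ^ B ^ B
lit ^ n ^ B <> C ^ B
lit ^ n ^ C <> C ^ B
lit ^ n ^ n <> C ^ B
lit ^ n ^ n <> lit ^ B
lit ^ n ^ n <> lit ^ C
lit ^ n ^ n <> lit ^ lit

[S [A [A [A [A [B [C lit]]] ^ [B [C n]]] ^ [B [B [C n]] <> [C lit]]] ^ [B [C lit]]]]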